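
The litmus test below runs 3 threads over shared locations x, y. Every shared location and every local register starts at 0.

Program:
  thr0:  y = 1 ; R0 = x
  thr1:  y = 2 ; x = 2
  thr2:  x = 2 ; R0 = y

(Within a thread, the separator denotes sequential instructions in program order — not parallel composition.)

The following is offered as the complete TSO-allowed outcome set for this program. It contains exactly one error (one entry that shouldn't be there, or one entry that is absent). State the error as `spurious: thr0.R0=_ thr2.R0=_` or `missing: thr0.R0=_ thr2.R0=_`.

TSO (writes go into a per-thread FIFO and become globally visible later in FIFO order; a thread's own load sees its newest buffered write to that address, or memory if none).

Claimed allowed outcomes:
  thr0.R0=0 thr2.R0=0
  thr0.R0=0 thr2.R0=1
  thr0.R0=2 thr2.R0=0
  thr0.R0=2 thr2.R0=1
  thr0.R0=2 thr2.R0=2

missing: thr0.R0=0 thr2.R0=2

outcome vector order: (thr0.R0,thr2.R0)
TSO: 6 outcomes — {00 01 02 20 21 22}
TSO∖claimed = {02}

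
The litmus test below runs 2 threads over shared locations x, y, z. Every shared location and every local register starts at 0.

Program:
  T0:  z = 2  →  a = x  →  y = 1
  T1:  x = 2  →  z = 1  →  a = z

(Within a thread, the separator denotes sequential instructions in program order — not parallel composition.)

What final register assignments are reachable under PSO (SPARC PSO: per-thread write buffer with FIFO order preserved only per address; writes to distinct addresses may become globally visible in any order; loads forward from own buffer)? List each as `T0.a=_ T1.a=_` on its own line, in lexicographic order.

outcome vector order: (T0.a,T1.a)
|PSO outcomes| = 4

T0.a=0 T1.a=1
T0.a=0 T1.a=2
T0.a=2 T1.a=1
T0.a=2 T1.a=2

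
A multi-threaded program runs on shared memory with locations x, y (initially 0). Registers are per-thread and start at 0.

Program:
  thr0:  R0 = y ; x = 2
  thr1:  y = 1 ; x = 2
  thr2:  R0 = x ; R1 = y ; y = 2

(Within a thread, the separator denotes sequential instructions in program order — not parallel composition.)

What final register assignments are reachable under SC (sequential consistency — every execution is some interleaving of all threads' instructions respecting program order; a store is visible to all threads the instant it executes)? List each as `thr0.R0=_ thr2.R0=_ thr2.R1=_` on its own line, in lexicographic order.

outcome vector order: (thr0.R0,thr2.R0,thr2.R1)
|SC outcomes| = 10

thr0.R0=0 thr2.R0=0 thr2.R1=0
thr0.R0=0 thr2.R0=0 thr2.R1=1
thr0.R0=0 thr2.R0=2 thr2.R1=0
thr0.R0=0 thr2.R0=2 thr2.R1=1
thr0.R0=1 thr2.R0=0 thr2.R1=0
thr0.R0=1 thr2.R0=0 thr2.R1=1
thr0.R0=1 thr2.R0=2 thr2.R1=1
thr0.R0=2 thr2.R0=0 thr2.R1=0
thr0.R0=2 thr2.R0=0 thr2.R1=1
thr0.R0=2 thr2.R0=2 thr2.R1=1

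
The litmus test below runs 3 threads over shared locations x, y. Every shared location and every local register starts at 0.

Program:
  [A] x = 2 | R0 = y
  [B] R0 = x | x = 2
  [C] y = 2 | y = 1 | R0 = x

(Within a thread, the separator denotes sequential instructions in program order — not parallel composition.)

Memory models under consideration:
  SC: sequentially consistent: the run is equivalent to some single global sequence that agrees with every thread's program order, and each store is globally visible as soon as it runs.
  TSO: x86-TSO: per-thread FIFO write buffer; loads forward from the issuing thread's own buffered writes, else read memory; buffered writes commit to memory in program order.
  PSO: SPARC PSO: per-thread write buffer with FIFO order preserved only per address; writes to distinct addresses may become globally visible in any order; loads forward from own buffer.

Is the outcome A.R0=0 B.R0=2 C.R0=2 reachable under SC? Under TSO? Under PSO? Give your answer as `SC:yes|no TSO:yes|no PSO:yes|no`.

outcome vector order: (A.R0,B.R0,C.R0)
SC (8): 0/0/2, 0/2/2, 1/0/0, 1/0/2, 1/2/0, 1/2/2, 2/0/2, 2/2/2
TSO (12): 0/0/0, 0/0/2, 0/2/0, 0/2/2, 1/0/0, 1/0/2, 1/2/0, 1/2/2, 2/0/0, 2/0/2, 2/2/0, 2/2/2
PSO (12): 0/0/0, 0/0/2, 0/2/0, 0/2/2, 1/0/0, 1/0/2, 1/2/0, 1/2/2, 2/0/0, 2/0/2, 2/2/0, 2/2/2
target 0/2/2 ∈ {SC,TSO,PSO}

SC:yes TSO:yes PSO:yes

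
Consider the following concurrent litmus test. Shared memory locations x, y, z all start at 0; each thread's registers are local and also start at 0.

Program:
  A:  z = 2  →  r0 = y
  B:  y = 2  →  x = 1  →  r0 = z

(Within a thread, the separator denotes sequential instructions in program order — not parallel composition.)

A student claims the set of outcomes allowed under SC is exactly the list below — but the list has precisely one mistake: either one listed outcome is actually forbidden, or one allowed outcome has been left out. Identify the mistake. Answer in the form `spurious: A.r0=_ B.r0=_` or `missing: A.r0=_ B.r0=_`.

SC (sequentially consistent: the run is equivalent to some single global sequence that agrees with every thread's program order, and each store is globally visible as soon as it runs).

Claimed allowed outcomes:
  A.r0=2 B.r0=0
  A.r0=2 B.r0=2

missing: A.r0=0 B.r0=2

outcome vector order: (A.r0,B.r0)
SC: 3 outcomes — {02; 20; 22}
SC∖claimed = {02}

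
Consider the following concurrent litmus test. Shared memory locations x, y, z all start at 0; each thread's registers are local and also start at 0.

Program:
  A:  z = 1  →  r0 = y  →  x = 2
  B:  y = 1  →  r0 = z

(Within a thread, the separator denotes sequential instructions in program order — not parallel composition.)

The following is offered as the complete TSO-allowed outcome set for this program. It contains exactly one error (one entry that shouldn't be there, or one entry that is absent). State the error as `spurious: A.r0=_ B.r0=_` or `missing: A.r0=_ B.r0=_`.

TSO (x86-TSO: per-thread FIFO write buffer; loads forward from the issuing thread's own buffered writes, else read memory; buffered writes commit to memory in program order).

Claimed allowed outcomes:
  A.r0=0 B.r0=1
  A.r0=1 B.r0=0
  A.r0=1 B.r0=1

missing: A.r0=0 B.r0=0

outcome vector order: (A.r0,B.r0)
TSO: 4 outcomes — {<0 0> <0 1> <1 0> <1 1>}
TSO∖claimed = {<0 0>}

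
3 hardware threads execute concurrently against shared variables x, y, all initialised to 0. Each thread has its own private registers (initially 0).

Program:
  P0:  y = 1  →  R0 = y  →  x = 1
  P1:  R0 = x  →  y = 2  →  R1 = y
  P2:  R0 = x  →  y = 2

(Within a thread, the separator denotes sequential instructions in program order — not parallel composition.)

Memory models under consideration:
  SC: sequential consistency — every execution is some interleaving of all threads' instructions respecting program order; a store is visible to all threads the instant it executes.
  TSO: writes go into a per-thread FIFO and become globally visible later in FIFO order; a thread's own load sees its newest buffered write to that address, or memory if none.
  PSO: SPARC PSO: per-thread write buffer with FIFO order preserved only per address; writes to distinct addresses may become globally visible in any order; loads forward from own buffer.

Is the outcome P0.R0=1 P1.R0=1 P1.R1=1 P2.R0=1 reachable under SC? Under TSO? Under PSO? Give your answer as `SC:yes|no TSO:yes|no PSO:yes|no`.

SC:no TSO:no PSO:yes

outcome vector order: (P0.R0,P1.R0,P1.R1,P2.R0)
SC (10): (1,0,1,0); (1,0,1,1); (1,0,2,0); (1,0,2,1); (1,1,2,0); (1,1,2,1); (2,0,1,0); (2,0,2,0); (2,0,2,1); (2,1,2,0)
TSO (10): (1,0,1,0); (1,0,1,1); (1,0,2,0); (1,0,2,1); (1,1,2,0); (1,1,2,1); (2,0,1,0); (2,0,2,0); (2,0,2,1); (2,1,2,0)
PSO (12): (1,0,1,0); (1,0,1,1); (1,0,2,0); (1,0,2,1); (1,1,1,0); (1,1,1,1); (1,1,2,0); (1,1,2,1); (2,0,1,0); (2,0,2,0); (2,0,2,1); (2,1,2,0)
target (1,1,1,1) ∈ {PSO}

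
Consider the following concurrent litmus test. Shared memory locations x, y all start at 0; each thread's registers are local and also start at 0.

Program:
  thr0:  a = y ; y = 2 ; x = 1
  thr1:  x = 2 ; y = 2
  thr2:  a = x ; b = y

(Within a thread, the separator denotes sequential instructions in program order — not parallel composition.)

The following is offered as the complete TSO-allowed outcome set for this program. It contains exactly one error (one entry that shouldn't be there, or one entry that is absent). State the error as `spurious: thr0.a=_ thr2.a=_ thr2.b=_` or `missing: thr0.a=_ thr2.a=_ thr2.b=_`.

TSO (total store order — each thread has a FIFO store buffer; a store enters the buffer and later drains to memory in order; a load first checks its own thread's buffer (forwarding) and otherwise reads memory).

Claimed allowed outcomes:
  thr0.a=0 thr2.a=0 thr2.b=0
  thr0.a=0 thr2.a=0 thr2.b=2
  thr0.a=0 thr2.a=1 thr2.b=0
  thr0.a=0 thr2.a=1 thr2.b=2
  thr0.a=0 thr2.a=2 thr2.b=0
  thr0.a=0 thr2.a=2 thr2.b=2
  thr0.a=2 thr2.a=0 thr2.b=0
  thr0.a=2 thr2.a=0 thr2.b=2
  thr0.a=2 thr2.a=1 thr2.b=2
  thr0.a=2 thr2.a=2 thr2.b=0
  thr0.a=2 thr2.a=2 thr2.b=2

spurious: thr0.a=0 thr2.a=1 thr2.b=0

outcome vector order: (thr0.a,thr2.a,thr2.b)
[TSO] allowed = {0/0/0 0/0/2 0/1/2 0/2/0 0/2/2 2/0/0 2/0/2 2/1/2 2/2/0 2/2/2}
claimed∖TSO = {0/1/0}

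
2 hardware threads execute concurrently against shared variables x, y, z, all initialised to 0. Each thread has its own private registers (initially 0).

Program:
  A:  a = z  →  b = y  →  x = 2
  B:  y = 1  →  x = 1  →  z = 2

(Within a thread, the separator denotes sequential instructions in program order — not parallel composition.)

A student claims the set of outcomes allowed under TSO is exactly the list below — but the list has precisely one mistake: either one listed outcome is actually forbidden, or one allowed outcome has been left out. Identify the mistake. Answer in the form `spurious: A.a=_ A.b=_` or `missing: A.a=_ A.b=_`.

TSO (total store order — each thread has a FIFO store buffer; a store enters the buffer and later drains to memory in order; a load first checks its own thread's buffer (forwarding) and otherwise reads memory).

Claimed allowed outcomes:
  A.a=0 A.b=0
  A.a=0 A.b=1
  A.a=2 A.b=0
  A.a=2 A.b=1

outcome vector order: (A.a,A.b)
under TSO → 0/0 0/1 2/1
claimed∖TSO = {2/0}

spurious: A.a=2 A.b=0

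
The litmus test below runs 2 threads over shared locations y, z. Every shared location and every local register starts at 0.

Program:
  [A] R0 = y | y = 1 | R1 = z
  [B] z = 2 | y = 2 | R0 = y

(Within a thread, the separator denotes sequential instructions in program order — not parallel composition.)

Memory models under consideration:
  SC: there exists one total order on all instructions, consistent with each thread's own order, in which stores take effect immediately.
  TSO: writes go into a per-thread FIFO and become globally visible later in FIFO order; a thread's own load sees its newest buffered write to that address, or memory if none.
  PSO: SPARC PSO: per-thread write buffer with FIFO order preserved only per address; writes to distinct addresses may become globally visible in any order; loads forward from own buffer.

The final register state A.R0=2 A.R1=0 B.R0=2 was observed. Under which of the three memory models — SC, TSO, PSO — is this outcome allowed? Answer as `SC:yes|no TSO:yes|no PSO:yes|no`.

outcome vector order: (A.R0,A.R1,B.R0)
SC (5): 002 021 022 221 222
TSO (6): 001 002 021 022 221 222
PSO (8): 001 002 021 022 201 202 221 222
target 202 ∈ {PSO}

SC:no TSO:no PSO:yes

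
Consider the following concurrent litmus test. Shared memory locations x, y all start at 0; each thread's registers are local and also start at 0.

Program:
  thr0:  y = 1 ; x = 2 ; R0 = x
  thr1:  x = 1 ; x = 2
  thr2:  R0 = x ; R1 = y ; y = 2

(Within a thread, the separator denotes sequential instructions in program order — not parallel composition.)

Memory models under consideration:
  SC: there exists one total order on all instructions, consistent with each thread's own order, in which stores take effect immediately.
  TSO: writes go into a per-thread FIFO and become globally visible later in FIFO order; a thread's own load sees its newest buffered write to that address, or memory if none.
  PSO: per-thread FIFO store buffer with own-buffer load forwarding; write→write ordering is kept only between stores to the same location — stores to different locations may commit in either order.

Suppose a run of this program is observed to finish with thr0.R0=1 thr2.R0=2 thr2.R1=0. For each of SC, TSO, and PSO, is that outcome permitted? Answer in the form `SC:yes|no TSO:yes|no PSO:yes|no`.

SC:no TSO:no PSO:yes

outcome vector order: (thr0.R0,thr2.R0,thr2.R1)
SC: 10 outcomes — {(1,0,0) (1,0,1) (1,1,1) (1,2,1) (2,0,0) (2,0,1) (2,1,0) (2,1,1) (2,2,0) (2,2,1)}
TSO: 10 outcomes — {(1,0,0) (1,0,1) (1,1,1) (1,2,1) (2,0,0) (2,0,1) (2,1,0) (2,1,1) (2,2,0) (2,2,1)}
PSO: 12 outcomes — {(1,0,0) (1,0,1) (1,1,0) (1,1,1) (1,2,0) (1,2,1) (2,0,0) (2,0,1) (2,1,0) (2,1,1) (2,2,0) (2,2,1)}
target (1,2,0) ∈ {PSO}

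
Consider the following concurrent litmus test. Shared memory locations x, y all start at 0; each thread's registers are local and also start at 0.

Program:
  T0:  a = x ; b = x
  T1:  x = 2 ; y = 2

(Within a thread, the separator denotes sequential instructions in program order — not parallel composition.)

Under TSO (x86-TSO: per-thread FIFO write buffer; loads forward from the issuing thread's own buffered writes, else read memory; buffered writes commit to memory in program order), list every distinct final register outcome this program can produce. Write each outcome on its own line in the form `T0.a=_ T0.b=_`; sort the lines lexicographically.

outcome vector order: (T0.a,T0.b)
|TSO outcomes| = 3

T0.a=0 T0.b=0
T0.a=0 T0.b=2
T0.a=2 T0.b=2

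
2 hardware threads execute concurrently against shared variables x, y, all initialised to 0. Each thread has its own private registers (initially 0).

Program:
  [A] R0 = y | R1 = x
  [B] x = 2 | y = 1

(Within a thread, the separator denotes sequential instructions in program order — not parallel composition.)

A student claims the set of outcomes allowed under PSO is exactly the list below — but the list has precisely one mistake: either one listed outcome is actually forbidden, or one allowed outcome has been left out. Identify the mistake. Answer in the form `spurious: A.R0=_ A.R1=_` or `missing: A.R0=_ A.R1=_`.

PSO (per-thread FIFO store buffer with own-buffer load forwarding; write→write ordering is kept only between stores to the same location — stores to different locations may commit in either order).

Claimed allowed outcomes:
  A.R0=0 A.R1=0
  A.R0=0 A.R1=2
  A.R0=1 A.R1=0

missing: A.R0=1 A.R1=2

outcome vector order: (A.R0,A.R1)
PSO: 4 outcomes — {00, 02, 10, 12}
PSO∖claimed = {12}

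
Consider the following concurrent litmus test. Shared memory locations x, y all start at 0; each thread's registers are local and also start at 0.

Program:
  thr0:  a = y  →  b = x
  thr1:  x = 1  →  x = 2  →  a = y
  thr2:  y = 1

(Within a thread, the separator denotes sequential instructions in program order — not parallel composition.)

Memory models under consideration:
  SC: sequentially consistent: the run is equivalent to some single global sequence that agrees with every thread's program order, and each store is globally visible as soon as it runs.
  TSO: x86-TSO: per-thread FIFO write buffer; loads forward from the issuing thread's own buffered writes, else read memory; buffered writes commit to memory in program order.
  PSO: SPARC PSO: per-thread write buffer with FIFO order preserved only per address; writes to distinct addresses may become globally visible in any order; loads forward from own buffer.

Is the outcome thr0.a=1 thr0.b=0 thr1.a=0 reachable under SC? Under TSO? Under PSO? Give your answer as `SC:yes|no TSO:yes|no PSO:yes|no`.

outcome vector order: (thr0.a,thr0.b,thr1.a)
under SC → <0 0 0>, <0 0 1>, <0 1 0>, <0 1 1>, <0 2 0>, <0 2 1>, <1 0 1>, <1 1 1>, <1 2 0>, <1 2 1>
under TSO → <0 0 0>, <0 0 1>, <0 1 0>, <0 1 1>, <0 2 0>, <0 2 1>, <1 0 0>, <1 0 1>, <1 1 0>, <1 1 1>, <1 2 0>, <1 2 1>
under PSO → <0 0 0>, <0 0 1>, <0 1 0>, <0 1 1>, <0 2 0>, <0 2 1>, <1 0 0>, <1 0 1>, <1 1 0>, <1 1 1>, <1 2 0>, <1 2 1>
target <1 0 0> ∈ {TSO,PSO}

SC:no TSO:yes PSO:yes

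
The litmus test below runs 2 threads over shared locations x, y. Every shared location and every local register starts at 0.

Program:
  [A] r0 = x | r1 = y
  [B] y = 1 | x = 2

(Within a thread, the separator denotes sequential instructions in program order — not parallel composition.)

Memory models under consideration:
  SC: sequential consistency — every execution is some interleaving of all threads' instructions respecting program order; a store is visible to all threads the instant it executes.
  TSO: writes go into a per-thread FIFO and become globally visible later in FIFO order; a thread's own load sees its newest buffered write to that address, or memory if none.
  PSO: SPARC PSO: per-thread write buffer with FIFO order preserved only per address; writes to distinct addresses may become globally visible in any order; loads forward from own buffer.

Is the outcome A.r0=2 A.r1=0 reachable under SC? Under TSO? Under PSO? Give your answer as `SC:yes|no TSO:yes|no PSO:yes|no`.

SC:no TSO:no PSO:yes

outcome vector order: (A.r0,A.r1)
[SC] allowed = {00 01 21}
[TSO] allowed = {00 01 21}
[PSO] allowed = {00 01 20 21}
target 20 ∈ {PSO}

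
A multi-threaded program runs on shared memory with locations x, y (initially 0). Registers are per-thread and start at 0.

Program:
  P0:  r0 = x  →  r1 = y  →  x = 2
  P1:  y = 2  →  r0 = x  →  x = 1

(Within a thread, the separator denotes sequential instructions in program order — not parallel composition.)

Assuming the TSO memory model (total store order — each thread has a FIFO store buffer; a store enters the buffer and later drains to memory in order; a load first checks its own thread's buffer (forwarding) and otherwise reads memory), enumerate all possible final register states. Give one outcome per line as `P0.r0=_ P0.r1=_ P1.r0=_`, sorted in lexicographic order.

P0.r0=0 P0.r1=0 P1.r0=0
P0.r0=0 P0.r1=0 P1.r0=2
P0.r0=0 P0.r1=2 P1.r0=0
P0.r0=0 P0.r1=2 P1.r0=2
P0.r0=1 P0.r1=2 P1.r0=0

outcome vector order: (P0.r0,P0.r1,P1.r0)
|TSO outcomes| = 5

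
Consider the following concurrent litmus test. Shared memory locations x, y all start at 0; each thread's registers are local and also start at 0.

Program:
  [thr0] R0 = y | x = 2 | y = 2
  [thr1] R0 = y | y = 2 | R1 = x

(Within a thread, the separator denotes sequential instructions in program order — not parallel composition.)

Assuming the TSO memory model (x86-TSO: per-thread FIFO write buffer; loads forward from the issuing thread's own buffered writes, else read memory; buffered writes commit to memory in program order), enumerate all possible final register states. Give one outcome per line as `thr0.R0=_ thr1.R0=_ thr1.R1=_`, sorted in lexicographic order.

thr0.R0=0 thr1.R0=0 thr1.R1=0
thr0.R0=0 thr1.R0=0 thr1.R1=2
thr0.R0=0 thr1.R0=2 thr1.R1=2
thr0.R0=2 thr1.R0=0 thr1.R1=0
thr0.R0=2 thr1.R0=0 thr1.R1=2

outcome vector order: (thr0.R0,thr1.R0,thr1.R1)
|TSO outcomes| = 5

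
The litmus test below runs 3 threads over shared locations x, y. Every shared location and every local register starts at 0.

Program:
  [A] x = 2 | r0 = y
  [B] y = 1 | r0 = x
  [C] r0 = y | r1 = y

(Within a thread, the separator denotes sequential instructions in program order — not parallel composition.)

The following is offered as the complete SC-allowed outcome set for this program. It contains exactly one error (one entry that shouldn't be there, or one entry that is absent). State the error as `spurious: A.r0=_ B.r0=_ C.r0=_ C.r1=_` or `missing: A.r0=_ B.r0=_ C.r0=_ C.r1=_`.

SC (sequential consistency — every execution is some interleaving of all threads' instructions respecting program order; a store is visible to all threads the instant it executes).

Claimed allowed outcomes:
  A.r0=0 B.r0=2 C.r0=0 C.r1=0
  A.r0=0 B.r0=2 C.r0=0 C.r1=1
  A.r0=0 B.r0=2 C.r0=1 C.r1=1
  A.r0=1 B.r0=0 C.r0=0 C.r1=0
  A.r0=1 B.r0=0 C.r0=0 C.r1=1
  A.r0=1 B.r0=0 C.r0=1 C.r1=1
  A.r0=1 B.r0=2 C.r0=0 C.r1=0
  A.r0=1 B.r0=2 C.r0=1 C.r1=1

missing: A.r0=1 B.r0=2 C.r0=0 C.r1=1

outcome vector order: (A.r0,B.r0,C.r0,C.r1)
SC (9): <0 2 0 0>; <0 2 0 1>; <0 2 1 1>; <1 0 0 0>; <1 0 0 1>; <1 0 1 1>; <1 2 0 0>; <1 2 0 1>; <1 2 1 1>
SC∖claimed = {<1 2 0 1>}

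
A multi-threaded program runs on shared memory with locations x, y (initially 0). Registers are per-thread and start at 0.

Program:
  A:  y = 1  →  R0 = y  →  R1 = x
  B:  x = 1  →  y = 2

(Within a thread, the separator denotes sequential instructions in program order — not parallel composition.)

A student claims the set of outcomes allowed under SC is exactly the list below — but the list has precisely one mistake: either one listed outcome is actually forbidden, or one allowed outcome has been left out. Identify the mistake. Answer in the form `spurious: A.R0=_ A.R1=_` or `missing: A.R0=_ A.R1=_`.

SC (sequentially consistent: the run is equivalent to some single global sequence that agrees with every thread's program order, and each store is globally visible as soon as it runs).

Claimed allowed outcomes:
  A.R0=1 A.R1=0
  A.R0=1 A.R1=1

missing: A.R0=2 A.R1=1

outcome vector order: (A.R0,A.R1)
[SC] allowed = {<1 0>; <1 1>; <2 1>}
SC∖claimed = {<2 1>}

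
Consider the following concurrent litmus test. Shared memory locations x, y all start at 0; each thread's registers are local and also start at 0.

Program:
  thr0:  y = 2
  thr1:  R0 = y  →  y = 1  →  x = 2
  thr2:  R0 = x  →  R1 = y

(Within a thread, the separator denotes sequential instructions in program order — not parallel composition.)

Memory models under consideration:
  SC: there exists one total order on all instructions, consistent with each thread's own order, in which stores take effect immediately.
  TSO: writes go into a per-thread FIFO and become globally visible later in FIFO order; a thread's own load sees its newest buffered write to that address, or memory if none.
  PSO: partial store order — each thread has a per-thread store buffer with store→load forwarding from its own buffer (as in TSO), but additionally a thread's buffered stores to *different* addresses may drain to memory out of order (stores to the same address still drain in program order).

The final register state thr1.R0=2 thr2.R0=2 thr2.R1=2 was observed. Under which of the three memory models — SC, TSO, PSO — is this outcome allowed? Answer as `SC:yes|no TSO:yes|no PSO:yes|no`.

outcome vector order: (thr1.R0,thr2.R0,thr2.R1)
[SC] allowed = {0/0/0, 0/0/1, 0/0/2, 0/2/1, 0/2/2, 2/0/0, 2/0/1, 2/0/2, 2/2/1}
[TSO] allowed = {0/0/0, 0/0/1, 0/0/2, 0/2/1, 0/2/2, 2/0/0, 2/0/1, 2/0/2, 2/2/1}
[PSO] allowed = {0/0/0, 0/0/1, 0/0/2, 0/2/0, 0/2/1, 0/2/2, 2/0/0, 2/0/1, 2/0/2, 2/2/1, 2/2/2}
target 2/2/2 ∈ {PSO}

SC:no TSO:no PSO:yes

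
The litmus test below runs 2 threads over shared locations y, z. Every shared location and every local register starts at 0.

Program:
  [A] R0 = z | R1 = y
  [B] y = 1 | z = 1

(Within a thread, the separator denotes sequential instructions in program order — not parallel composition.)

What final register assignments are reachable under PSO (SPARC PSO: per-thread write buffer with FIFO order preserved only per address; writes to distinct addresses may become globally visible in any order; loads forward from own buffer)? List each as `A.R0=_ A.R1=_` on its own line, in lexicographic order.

outcome vector order: (A.R0,A.R1)
|PSO outcomes| = 4

A.R0=0 A.R1=0
A.R0=0 A.R1=1
A.R0=1 A.R1=0
A.R0=1 A.R1=1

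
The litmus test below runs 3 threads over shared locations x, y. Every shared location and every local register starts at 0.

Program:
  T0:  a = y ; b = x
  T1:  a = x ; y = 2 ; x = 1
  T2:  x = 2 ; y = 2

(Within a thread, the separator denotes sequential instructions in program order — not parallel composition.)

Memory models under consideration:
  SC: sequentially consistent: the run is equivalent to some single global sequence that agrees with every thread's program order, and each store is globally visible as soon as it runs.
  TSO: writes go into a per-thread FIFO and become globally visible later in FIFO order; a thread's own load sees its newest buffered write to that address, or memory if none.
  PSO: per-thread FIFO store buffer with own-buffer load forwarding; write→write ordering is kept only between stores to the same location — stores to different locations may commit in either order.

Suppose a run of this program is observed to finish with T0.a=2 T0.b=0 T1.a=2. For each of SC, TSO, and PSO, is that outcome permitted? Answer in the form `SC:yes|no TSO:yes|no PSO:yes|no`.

outcome vector order: (T0.a,T0.b,T1.a)
[SC] allowed = {0/0/0 0/0/2 0/1/0 0/1/2 0/2/0 0/2/2 2/0/0 2/1/0 2/1/2 2/2/0 2/2/2}
[TSO] allowed = {0/0/0 0/0/2 0/1/0 0/1/2 0/2/0 0/2/2 2/0/0 2/1/0 2/1/2 2/2/0 2/2/2}
[PSO] allowed = {0/0/0 0/0/2 0/1/0 0/1/2 0/2/0 0/2/2 2/0/0 2/0/2 2/1/0 2/1/2 2/2/0 2/2/2}
target 2/0/2 ∈ {PSO}

SC:no TSO:no PSO:yes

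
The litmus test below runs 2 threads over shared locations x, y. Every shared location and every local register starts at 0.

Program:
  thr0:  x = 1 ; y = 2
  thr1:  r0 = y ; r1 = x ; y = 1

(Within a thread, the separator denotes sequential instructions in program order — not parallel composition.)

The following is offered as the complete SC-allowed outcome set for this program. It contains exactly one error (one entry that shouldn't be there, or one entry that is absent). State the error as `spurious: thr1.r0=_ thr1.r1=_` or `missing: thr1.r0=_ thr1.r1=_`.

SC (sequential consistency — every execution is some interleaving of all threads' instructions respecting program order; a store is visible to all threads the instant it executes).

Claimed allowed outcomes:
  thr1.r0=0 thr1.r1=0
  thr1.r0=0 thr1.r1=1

outcome vector order: (thr1.r0,thr1.r1)
SC (3): 00, 01, 21
SC∖claimed = {21}

missing: thr1.r0=2 thr1.r1=1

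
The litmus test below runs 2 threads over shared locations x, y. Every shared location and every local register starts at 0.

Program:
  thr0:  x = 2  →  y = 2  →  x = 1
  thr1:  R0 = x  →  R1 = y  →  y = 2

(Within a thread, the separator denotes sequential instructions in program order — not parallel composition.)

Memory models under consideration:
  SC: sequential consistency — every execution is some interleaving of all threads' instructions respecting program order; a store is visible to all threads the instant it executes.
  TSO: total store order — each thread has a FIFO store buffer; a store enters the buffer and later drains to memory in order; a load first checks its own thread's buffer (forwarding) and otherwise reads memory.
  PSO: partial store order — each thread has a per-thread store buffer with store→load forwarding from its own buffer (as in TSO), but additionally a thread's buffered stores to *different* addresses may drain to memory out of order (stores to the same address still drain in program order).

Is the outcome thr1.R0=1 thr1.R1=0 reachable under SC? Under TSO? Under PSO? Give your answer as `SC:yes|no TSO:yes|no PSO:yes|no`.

outcome vector order: (thr1.R0,thr1.R1)
SC (5): 0/0 0/2 1/2 2/0 2/2
TSO (5): 0/0 0/2 1/2 2/0 2/2
PSO (6): 0/0 0/2 1/0 1/2 2/0 2/2
target 1/0 ∈ {PSO}

SC:no TSO:no PSO:yes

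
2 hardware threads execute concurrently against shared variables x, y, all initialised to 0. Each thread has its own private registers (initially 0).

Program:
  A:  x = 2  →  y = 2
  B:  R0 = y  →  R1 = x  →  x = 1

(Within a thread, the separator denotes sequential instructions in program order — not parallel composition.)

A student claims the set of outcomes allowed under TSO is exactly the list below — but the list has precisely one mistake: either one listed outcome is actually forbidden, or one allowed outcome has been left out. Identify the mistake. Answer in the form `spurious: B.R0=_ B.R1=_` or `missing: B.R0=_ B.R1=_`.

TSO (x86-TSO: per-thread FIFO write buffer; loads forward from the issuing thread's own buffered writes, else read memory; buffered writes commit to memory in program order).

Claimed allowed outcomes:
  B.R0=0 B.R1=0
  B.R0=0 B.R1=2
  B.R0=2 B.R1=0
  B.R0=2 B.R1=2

outcome vector order: (B.R0,B.R1)
under TSO → 0/0; 0/2; 2/2
claimed∖TSO = {2/0}

spurious: B.R0=2 B.R1=0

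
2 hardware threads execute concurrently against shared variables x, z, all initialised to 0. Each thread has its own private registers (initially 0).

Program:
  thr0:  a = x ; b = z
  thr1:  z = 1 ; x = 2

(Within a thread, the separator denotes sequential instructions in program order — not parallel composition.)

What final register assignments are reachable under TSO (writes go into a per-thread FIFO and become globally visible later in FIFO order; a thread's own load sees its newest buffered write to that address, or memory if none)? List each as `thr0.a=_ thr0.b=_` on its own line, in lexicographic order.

outcome vector order: (thr0.a,thr0.b)
|TSO outcomes| = 3

thr0.a=0 thr0.b=0
thr0.a=0 thr0.b=1
thr0.a=2 thr0.b=1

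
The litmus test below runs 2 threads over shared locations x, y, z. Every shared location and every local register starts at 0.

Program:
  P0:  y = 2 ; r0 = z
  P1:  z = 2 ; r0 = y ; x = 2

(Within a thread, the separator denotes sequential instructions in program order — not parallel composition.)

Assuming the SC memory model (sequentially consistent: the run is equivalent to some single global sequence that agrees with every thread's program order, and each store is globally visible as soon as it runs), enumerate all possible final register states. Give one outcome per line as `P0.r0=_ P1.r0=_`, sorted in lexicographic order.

outcome vector order: (P0.r0,P1.r0)
|SC outcomes| = 3

P0.r0=0 P1.r0=2
P0.r0=2 P1.r0=0
P0.r0=2 P1.r0=2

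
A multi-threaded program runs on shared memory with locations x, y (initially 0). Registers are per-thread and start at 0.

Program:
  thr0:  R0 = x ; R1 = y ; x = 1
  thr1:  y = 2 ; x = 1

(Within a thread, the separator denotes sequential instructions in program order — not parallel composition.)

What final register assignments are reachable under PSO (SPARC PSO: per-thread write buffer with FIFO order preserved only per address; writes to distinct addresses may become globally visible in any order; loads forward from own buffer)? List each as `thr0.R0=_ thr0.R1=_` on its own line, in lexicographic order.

outcome vector order: (thr0.R0,thr0.R1)
|PSO outcomes| = 4

thr0.R0=0 thr0.R1=0
thr0.R0=0 thr0.R1=2
thr0.R0=1 thr0.R1=0
thr0.R0=1 thr0.R1=2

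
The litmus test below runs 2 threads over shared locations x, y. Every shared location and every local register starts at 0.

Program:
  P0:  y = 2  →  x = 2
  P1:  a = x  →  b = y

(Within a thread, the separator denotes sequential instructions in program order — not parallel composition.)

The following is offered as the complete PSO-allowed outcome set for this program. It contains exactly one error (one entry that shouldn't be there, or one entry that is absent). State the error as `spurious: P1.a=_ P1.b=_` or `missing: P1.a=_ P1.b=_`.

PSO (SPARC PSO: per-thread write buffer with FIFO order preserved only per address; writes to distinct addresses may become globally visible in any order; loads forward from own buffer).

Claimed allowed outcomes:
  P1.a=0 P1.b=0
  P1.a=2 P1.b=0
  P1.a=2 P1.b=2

missing: P1.a=0 P1.b=2

outcome vector order: (P1.a,P1.b)
under PSO → <0 0>; <0 2>; <2 0>; <2 2>
PSO∖claimed = {<0 2>}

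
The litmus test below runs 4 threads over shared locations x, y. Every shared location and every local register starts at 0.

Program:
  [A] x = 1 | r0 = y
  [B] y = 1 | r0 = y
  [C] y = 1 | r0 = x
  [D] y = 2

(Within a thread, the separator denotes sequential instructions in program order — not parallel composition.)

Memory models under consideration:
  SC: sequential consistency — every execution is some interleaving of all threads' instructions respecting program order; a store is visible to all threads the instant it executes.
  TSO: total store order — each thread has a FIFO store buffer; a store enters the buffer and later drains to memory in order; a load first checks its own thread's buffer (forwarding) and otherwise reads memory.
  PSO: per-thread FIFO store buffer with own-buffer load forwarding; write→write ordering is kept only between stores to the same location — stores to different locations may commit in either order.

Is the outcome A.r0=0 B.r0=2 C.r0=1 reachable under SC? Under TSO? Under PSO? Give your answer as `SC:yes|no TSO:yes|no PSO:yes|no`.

outcome vector order: (A.r0,B.r0,C.r0)
under SC → (0,1,1), (0,2,1), (1,1,0), (1,1,1), (1,2,0), (1,2,1), (2,1,0), (2,1,1), (2,2,0), (2,2,1)
under TSO → (0,1,0), (0,1,1), (0,2,0), (0,2,1), (1,1,0), (1,1,1), (1,2,0), (1,2,1), (2,1,0), (2,1,1), (2,2,0), (2,2,1)
under PSO → (0,1,0), (0,1,1), (0,2,0), (0,2,1), (1,1,0), (1,1,1), (1,2,0), (1,2,1), (2,1,0), (2,1,1), (2,2,0), (2,2,1)
target (0,2,1) ∈ {SC,TSO,PSO}

SC:yes TSO:yes PSO:yes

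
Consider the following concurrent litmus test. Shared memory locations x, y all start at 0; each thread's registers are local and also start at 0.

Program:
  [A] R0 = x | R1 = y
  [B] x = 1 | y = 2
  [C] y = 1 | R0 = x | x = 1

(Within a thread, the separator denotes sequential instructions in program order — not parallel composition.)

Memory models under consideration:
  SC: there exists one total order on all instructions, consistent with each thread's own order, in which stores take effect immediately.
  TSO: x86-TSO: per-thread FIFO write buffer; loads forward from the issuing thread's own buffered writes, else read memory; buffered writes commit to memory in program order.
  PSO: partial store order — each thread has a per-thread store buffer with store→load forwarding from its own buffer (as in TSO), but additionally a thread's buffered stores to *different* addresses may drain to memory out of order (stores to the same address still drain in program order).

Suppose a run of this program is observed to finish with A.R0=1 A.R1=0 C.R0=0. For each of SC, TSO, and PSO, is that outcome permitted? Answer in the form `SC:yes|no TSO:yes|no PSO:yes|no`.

outcome vector order: (A.R0,A.R1,C.R0)
under SC → <0 0 0>, <0 0 1>, <0 1 0>, <0 1 1>, <0 2 0>, <0 2 1>, <1 0 1>, <1 1 0>, <1 1 1>, <1 2 0>, <1 2 1>
under TSO → <0 0 0>, <0 0 1>, <0 1 0>, <0 1 1>, <0 2 0>, <0 2 1>, <1 0 0>, <1 0 1>, <1 1 0>, <1 1 1>, <1 2 0>, <1 2 1>
under PSO → <0 0 0>, <0 0 1>, <0 1 0>, <0 1 1>, <0 2 0>, <0 2 1>, <1 0 0>, <1 0 1>, <1 1 0>, <1 1 1>, <1 2 0>, <1 2 1>
target <1 0 0> ∈ {TSO,PSO}

SC:no TSO:yes PSO:yes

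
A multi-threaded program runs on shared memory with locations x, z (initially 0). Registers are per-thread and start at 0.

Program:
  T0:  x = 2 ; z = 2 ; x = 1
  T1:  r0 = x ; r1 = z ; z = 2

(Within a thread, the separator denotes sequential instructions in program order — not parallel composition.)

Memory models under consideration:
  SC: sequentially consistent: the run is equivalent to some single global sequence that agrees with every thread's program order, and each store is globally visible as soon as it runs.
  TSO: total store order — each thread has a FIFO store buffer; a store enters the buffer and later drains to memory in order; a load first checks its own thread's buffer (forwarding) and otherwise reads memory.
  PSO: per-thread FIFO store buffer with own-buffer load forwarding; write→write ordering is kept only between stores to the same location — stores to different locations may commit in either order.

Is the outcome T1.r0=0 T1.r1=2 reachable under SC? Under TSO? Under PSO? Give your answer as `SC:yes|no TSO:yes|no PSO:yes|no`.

outcome vector order: (T1.r0,T1.r1)
SC: 5 outcomes — {00, 02, 12, 20, 22}
TSO: 5 outcomes — {00, 02, 12, 20, 22}
PSO: 6 outcomes — {00, 02, 10, 12, 20, 22}
target 02 ∈ {SC,TSO,PSO}

SC:yes TSO:yes PSO:yes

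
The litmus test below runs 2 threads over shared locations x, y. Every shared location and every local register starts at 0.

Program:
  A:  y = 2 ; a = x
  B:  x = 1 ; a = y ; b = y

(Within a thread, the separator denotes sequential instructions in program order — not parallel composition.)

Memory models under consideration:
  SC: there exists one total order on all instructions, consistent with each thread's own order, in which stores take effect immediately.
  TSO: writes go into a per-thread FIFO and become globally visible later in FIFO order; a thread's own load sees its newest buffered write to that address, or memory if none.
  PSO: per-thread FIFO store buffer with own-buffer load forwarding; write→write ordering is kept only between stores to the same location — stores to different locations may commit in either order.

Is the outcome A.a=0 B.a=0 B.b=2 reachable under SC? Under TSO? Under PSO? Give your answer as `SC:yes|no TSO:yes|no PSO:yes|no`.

outcome vector order: (A.a,B.a,B.b)
under SC → (0,2,2) (1,0,0) (1,0,2) (1,2,2)
under TSO → (0,0,0) (0,0,2) (0,2,2) (1,0,0) (1,0,2) (1,2,2)
under PSO → (0,0,0) (0,0,2) (0,2,2) (1,0,0) (1,0,2) (1,2,2)
target (0,0,2) ∈ {TSO,PSO}

SC:no TSO:yes PSO:yes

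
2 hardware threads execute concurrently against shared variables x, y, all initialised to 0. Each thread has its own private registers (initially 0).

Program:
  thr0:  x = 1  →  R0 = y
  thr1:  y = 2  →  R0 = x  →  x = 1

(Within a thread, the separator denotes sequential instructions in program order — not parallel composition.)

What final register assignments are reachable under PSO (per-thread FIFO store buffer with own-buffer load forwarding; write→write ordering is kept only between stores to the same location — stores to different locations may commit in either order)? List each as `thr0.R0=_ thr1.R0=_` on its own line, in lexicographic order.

outcome vector order: (thr0.R0,thr1.R0)
|PSO outcomes| = 4

thr0.R0=0 thr1.R0=0
thr0.R0=0 thr1.R0=1
thr0.R0=2 thr1.R0=0
thr0.R0=2 thr1.R0=1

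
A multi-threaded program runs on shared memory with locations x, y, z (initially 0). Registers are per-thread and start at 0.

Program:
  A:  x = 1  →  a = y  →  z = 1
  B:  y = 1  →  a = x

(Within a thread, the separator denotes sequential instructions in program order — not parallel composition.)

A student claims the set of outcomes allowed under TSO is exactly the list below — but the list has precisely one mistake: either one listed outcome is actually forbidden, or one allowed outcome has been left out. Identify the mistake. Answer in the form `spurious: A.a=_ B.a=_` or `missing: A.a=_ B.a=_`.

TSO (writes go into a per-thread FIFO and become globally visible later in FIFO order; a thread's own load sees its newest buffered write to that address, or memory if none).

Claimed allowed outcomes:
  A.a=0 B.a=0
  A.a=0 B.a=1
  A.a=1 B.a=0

outcome vector order: (A.a,B.a)
under TSO → 0/0; 0/1; 1/0; 1/1
TSO∖claimed = {1/1}

missing: A.a=1 B.a=1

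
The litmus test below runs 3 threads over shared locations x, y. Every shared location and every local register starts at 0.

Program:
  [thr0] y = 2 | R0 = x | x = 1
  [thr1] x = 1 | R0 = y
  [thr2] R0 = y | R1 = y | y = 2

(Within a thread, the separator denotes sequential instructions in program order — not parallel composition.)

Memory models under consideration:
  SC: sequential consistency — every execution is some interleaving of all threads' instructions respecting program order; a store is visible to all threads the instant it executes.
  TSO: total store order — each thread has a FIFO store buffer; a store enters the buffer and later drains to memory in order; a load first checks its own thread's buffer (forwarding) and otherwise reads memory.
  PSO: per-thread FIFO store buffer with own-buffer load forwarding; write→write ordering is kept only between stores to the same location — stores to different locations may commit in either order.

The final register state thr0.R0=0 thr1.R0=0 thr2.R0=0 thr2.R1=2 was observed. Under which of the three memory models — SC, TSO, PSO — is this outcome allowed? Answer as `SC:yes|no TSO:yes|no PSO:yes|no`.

outcome vector order: (thr0.R0,thr1.R0,thr2.R0,thr2.R1)
SC (9): 0/2/0/0 0/2/0/2 0/2/2/2 1/0/0/0 1/0/0/2 1/0/2/2 1/2/0/0 1/2/0/2 1/2/2/2
TSO (12): 0/0/0/0 0/0/0/2 0/0/2/2 0/2/0/0 0/2/0/2 0/2/2/2 1/0/0/0 1/0/0/2 1/0/2/2 1/2/0/0 1/2/0/2 1/2/2/2
PSO (12): 0/0/0/0 0/0/0/2 0/0/2/2 0/2/0/0 0/2/0/2 0/2/2/2 1/0/0/0 1/0/0/2 1/0/2/2 1/2/0/0 1/2/0/2 1/2/2/2
target 0/0/0/2 ∈ {TSO,PSO}

SC:no TSO:yes PSO:yes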